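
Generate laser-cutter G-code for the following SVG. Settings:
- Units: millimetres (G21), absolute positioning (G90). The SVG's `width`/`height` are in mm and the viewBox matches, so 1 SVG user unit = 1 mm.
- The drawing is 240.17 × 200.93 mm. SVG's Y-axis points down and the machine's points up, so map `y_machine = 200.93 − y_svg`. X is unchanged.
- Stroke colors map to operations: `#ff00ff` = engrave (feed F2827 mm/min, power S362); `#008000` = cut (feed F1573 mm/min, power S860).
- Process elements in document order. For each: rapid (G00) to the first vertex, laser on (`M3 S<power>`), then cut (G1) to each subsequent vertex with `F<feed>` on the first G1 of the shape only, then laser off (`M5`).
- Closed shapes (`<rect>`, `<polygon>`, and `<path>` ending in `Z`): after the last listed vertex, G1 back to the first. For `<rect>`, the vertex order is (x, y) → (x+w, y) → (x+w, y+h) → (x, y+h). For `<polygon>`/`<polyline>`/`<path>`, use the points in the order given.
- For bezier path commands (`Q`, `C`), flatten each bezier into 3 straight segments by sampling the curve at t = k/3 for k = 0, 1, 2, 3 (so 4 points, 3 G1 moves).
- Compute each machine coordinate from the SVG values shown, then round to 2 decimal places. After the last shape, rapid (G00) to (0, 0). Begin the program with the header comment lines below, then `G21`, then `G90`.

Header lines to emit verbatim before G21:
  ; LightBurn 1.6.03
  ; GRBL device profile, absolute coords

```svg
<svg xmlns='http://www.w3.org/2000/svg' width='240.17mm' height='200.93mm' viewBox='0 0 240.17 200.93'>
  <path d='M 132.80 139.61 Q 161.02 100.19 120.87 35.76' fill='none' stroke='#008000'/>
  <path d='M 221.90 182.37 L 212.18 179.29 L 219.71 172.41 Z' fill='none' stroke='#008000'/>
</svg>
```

viewBox `0 0 240.17 200.93` with mm width/height → 1 unit = 1 mm. Flip: y_m = 200.93 − y_svg.

**Shape 1** — `<path>` quadratic bezier, stroke `#008000` → cut (S860, F1573). Control points (SVG): P0=(132.80,139.61), P1=(161.02,100.19), P2=(120.87,35.76); sampled at t=k/3. Machine vertices: (132.80,61.32) → (144.02,90.38) → (140.04,125.00) → (120.87,165.17). Open path.

**Shape 2** — `<path>` regular polygon, stroke `#008000` → cut (S860, F1573). Machine vertices: (221.90,18.56) → (212.18,21.64) → (219.71,28.52) → (221.90,18.56). Closed: final G1 returns to the first vertex.

; LightBurn 1.6.03
; GRBL device profile, absolute coords
G21
G90
G00 X132.80 Y61.32
M3 S860
G1 X144.02 Y90.38 F1573
G1 X140.04 Y125.00
G1 X120.87 Y165.17
M5
G00 X221.90 Y18.56
M3 S860
G1 X212.18 Y21.64 F1573
G1 X219.71 Y28.52
G1 X221.90 Y18.56
M5
G00 X0.00 Y0.00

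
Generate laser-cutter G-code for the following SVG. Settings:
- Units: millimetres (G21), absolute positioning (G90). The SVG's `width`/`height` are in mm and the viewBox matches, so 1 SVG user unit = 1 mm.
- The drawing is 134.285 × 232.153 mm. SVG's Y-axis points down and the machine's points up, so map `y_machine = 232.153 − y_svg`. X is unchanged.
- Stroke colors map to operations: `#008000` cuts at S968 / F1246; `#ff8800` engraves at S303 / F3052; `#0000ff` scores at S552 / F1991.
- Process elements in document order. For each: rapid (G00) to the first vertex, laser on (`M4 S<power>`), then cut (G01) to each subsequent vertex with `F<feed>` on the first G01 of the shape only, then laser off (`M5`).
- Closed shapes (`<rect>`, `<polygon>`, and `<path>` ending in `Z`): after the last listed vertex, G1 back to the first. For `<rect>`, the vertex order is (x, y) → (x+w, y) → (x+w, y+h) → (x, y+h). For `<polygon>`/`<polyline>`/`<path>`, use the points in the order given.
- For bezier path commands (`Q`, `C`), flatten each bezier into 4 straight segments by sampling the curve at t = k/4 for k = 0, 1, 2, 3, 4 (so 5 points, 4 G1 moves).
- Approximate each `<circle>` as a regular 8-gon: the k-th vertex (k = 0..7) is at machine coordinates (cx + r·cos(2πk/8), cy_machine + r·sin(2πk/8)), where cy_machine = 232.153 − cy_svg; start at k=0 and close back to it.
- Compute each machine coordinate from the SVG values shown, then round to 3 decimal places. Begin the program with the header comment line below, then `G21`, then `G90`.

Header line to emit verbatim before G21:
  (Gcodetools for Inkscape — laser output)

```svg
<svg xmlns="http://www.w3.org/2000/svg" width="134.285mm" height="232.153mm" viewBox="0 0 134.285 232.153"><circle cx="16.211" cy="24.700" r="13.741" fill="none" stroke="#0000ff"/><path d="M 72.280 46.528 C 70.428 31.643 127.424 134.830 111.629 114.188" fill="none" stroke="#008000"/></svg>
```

(Gcodetools for Inkscape — laser output)
G21
G90
G00 X29.952 Y207.453
M4 S552
G01 X25.927 Y217.169 F1991
G01 X16.211 Y221.194
G01 X6.495 Y217.169
G01 X2.470 Y207.453
G01 X6.495 Y197.737
G01 X16.211 Y193.712
G01 X25.927 Y197.737
G01 X29.952 Y207.453
M5
G00 X72.280 Y185.625
M4 S968
G01 X79.868 Y178.430 F1246
G01 X97.183 Y149.636
G01 X111.884 Y121.922
G01 X111.629 Y117.965
M5

viewBox `0 0 134.285 232.153` with mm width/height → 1 unit = 1 mm. Flip: y_m = 232.153 − y_svg.

**Shape 1** — `<circle>` circle, stroke `#0000ff` → score (S552, F1991). Machine vertices: (29.952,207.453) → (25.927,217.169) → (16.211,221.194) → (6.495,217.169) → (2.470,207.453) → (6.495,197.737) → (16.211,193.712) → (25.927,197.737) → (29.952,207.453). Closed: final G1 returns to the first vertex.

**Shape 2** — `<path>` cubic bezier, stroke `#008000` → cut (S968, F1246). Control points (SVG): P0=(72.280,46.528), P1=(70.428,31.643), P2=(127.424,134.830), P3=(111.629,114.188); sampled at t=k/4. Machine vertices: (72.280,185.625) → (79.868,178.430) → (97.183,149.636) → (111.884,121.922) → (111.629,117.965). Open path.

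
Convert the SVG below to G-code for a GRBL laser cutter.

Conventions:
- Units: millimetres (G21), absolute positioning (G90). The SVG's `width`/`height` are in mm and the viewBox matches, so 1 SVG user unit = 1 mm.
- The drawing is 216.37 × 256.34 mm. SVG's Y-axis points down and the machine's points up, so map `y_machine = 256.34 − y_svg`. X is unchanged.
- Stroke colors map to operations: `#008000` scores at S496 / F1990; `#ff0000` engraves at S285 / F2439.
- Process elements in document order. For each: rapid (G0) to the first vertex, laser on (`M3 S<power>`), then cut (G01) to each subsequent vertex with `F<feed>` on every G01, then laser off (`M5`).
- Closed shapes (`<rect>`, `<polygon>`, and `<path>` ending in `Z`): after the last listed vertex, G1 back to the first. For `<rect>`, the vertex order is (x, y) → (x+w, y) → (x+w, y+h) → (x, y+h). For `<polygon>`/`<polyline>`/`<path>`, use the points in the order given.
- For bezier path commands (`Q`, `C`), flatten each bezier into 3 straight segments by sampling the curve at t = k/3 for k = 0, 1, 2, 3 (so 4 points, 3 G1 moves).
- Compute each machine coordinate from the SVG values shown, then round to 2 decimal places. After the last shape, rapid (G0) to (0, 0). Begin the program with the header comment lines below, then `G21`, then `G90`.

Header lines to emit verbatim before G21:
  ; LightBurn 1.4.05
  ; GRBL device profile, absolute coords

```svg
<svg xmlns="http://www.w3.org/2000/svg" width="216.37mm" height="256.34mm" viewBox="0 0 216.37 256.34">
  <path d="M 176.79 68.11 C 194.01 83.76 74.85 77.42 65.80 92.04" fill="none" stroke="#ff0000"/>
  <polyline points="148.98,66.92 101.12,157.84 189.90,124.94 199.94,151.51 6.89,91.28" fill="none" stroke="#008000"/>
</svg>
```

viewBox `0 0 216.37 256.34` with mm width/height → 1 unit = 1 mm. Flip: y_m = 256.34 − y_svg.

**Shape 1** — `<path>` cubic bezier, stroke `#ff0000` → engrave (S285, F2439). Control points (SVG): P0=(176.79,68.11), P1=(194.01,83.76), P2=(74.85,77.42), P3=(65.80,92.04); sampled at t=k/3. Machine vertices: (176.79,188.23) → (157.68,178.32) → (102.42,173.52) → (65.80,164.30). Open path.

**Shape 2** — `<polyline>` open polyline, stroke `#008000` → score (S496, F1990). Machine vertices: (148.98,189.42) → (101.12,98.50) → (189.90,131.40) → (199.94,104.83) → (6.89,165.06). Open path.

; LightBurn 1.4.05
; GRBL device profile, absolute coords
G21
G90
G0 X176.79 Y188.23
M3 S285
G01 X157.68 Y178.32 F2439
G01 X102.42 Y173.52 F2439
G01 X65.80 Y164.30 F2439
M5
G0 X148.98 Y189.42
M3 S496
G01 X101.12 Y98.50 F1990
G01 X189.90 Y131.40 F1990
G01 X199.94 Y104.83 F1990
G01 X6.89 Y165.06 F1990
M5
G0 X0.00 Y0.00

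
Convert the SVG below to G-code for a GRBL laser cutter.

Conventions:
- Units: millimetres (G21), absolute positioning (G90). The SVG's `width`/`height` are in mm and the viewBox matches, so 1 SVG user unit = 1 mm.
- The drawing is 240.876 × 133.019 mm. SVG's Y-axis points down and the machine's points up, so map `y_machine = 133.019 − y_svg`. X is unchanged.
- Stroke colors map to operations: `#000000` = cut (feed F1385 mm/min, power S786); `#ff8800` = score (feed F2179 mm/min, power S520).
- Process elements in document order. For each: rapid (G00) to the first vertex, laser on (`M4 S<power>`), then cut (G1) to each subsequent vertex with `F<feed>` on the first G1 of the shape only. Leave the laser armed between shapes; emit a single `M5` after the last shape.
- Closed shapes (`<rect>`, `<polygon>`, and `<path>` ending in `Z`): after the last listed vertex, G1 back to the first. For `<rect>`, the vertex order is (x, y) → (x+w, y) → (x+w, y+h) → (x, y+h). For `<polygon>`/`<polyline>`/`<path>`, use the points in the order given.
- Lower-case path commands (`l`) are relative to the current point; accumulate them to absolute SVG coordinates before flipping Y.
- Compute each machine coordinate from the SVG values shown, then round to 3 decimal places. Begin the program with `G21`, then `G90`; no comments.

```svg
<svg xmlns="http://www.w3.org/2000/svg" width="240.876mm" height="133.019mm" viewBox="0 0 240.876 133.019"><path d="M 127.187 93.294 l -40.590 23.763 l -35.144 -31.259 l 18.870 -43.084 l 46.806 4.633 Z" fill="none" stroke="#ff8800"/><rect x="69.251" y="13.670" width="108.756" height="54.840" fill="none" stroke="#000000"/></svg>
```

viewBox `0 0 240.876 133.019` with mm width/height → 1 unit = 1 mm. Flip: y_m = 133.019 − y_svg.

**Shape 1** — `<path>` regular polygon, stroke `#ff8800` → score (S520, F2179). Machine vertices: (127.187,39.725) → (86.597,15.962) → (51.453,47.221) → (70.323,90.305) → (117.129,85.672) → (127.187,39.725). Closed: final G1 returns to the first vertex.

**Shape 2** — `<rect>` rectangle, stroke `#000000` → cut (S786, F1385). Machine vertices: (69.251,119.349) → (178.007,119.349) → (178.007,64.509) → (69.251,64.509) → (69.251,119.349). Closed: final G1 returns to the first vertex.

G21
G90
G00 X127.187 Y39.725
M4 S520
G1 X86.597 Y15.962 F2179
G1 X51.453 Y47.221
G1 X70.323 Y90.305
G1 X117.129 Y85.672
G1 X127.187 Y39.725
G00 X69.251 Y119.349
M4 S786
G1 X178.007 Y119.349 F1385
G1 X178.007 Y64.509
G1 X69.251 Y64.509
G1 X69.251 Y119.349
M5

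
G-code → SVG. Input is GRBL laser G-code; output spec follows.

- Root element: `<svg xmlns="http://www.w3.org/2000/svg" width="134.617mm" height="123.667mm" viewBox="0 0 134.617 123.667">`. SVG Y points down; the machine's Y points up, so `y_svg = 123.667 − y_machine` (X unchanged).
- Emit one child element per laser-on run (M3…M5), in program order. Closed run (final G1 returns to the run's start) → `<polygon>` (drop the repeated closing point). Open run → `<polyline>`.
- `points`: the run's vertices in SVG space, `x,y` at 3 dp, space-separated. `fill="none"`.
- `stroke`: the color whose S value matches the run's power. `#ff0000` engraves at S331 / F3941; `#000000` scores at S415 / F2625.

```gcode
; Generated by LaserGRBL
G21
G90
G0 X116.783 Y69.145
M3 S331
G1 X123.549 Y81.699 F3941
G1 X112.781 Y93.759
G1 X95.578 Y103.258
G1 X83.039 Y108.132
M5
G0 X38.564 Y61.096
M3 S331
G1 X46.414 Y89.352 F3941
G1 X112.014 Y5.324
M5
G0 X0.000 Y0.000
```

<svg xmlns="http://www.w3.org/2000/svg" width="134.617mm" height="123.667mm" viewBox="0 0 134.617 123.667">
  <polyline points="116.783,54.522 123.549,41.968 112.781,29.908 95.578,20.409 83.039,15.535" fill="none" stroke="#ff0000"/>
  <polyline points="38.564,62.571 46.414,34.315 112.014,118.343" fill="none" stroke="#ff0000"/>
</svg>

Machine Y-up, SVG Y-down with viewBox height 123.667, so y_svg = 123.667 − y_machine; X carries over. Every run uses S331, so all elements get stroke `#ff0000` (engrave).

Run 1: The run is open, so emit a `<polyline>` with points (Y-flipped): 116.783,54.522 123.549,41.968 112.781,29.908 95.578,20.409 83.039,15.535.

Run 2: The run is open, so emit a `<polyline>` with points (Y-flipped): 38.564,62.571 46.414,34.315 112.014,118.343.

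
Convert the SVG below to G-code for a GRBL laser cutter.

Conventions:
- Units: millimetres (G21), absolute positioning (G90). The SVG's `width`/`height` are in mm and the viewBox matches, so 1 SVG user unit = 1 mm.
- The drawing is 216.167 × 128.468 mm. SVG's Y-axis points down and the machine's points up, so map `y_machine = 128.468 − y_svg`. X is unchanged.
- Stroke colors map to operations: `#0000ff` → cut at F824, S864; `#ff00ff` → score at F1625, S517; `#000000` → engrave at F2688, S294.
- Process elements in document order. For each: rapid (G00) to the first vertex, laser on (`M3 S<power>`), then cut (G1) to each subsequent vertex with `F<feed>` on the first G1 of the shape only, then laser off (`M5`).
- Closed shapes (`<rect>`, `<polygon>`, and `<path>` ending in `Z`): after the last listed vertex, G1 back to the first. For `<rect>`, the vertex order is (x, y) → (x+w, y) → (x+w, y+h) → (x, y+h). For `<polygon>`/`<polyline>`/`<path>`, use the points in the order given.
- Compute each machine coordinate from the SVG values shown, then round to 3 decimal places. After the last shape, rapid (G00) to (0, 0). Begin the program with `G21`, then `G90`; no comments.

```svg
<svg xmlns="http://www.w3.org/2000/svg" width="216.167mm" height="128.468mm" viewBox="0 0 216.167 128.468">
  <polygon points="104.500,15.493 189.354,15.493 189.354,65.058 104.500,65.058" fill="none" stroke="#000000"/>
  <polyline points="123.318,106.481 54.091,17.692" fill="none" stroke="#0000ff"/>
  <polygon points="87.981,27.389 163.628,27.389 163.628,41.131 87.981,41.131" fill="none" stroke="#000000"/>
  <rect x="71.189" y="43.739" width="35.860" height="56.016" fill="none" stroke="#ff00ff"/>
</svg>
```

G21
G90
G00 X104.500 Y112.975
M3 S294
G1 X189.354 Y112.975 F2688
G1 X189.354 Y63.410
G1 X104.500 Y63.410
G1 X104.500 Y112.975
M5
G00 X123.318 Y21.987
M3 S864
G1 X54.091 Y110.776 F824
M5
G00 X87.981 Y101.079
M3 S294
G1 X163.628 Y101.079 F2688
G1 X163.628 Y87.337
G1 X87.981 Y87.337
G1 X87.981 Y101.079
M5
G00 X71.189 Y84.729
M3 S517
G1 X107.049 Y84.729 F1625
G1 X107.049 Y28.713
G1 X71.189 Y28.713
G1 X71.189 Y84.729
M5
G00 X0.000 Y0.000

Since the viewBox matches the mm dimensions, user units are millimetres directly. The only transform is the Y-flip y_m = 128.468 − y_svg.

Shape 1 is a rectangle drawn with `<polygon>`. Its stroke #000000 means engrave at S294, F2688. After flipping Y the toolpath is (104.500,112.975) → (189.354,112.975) → (189.354,63.410) → (104.500,63.410) → (104.500,112.975), returning to the start.

Shape 2 is a line segment drawn with `<polyline>`. Its stroke #0000ff means cut at S864, F824. After flipping Y the toolpath is (123.318,21.987) → (54.091,110.776).

Shape 3 is a rectangle drawn with `<polygon>`. Its stroke #000000 means engrave at S294, F2688. After flipping Y the toolpath is (87.981,101.079) → (163.628,101.079) → (163.628,87.337) → (87.981,87.337) → (87.981,101.079), returning to the start.

Shape 4 is a rectangle drawn with `<rect>`. Its stroke #ff00ff means score at S517, F1625. After flipping Y the toolpath is (71.189,84.729) → (107.049,84.729) → (107.049,28.713) → (71.189,28.713) → (71.189,84.729), returning to the start.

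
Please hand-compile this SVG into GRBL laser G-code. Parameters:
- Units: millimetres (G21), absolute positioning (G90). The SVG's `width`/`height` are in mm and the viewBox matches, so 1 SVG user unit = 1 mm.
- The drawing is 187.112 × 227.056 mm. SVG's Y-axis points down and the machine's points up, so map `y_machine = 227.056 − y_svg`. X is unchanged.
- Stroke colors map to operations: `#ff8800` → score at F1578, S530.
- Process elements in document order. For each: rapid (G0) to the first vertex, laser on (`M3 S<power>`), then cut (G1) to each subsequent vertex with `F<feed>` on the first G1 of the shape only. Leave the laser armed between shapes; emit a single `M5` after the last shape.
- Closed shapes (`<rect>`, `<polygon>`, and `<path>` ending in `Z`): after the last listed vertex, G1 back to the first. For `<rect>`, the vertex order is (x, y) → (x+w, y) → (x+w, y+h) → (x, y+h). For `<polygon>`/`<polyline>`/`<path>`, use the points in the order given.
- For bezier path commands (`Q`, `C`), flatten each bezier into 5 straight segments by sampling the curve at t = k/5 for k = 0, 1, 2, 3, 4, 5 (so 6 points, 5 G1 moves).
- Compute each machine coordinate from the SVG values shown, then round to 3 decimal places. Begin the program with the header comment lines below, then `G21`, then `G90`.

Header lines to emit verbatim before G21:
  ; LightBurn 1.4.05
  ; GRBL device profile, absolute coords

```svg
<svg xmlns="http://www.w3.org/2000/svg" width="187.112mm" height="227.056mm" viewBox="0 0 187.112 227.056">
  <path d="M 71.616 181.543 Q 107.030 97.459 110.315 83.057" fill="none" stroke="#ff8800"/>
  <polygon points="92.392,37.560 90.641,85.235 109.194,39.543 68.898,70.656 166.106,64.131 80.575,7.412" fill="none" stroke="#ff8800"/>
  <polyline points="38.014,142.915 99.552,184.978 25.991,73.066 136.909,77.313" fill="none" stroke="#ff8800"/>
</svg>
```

; LightBurn 1.4.05
; GRBL device profile, absolute coords
G21
G90
G0 X71.616 Y45.513
M3 S530
G1 X84.496 Y76.359 F1578
G1 X94.807 Y101.631
G1 X102.546 Y121.328
G1 X107.716 Y135.451
G1 X110.315 Y143.999
G0 X92.392 Y189.496
M3 S530
G1 X90.641 Y141.821 F1578
G1 X109.194 Y187.513
G1 X68.898 Y156.400
G1 X166.106 Y162.925
G1 X80.575 Y219.644
G1 X92.392 Y189.496
G0 X38.014 Y84.141
M3 S530
G1 X99.552 Y42.078 F1578
G1 X25.991 Y153.990
G1 X136.909 Y149.743
M5

Since the viewBox matches the mm dimensions, user units are millimetres directly. The only transform is the Y-flip y_m = 227.056 − y_svg.

Shape 1 is a quadratic bezier drawn with `<path>`. Its stroke #ff8800 means score at S530, F1578. After flipping Y the toolpath is (71.616,45.513) → (84.496,76.359) → (94.807,101.631) → (102.546,121.328) → (107.716,135.451) → (110.315,143.999).

Shape 2 is a closed polygon drawn with `<polygon>`. Its stroke #ff8800 means score at S530, F1578. After flipping Y the toolpath is (92.392,189.496) → (90.641,141.821) → (109.194,187.513) → (68.898,156.400) → (166.106,162.925) → (80.575,219.644) → (92.392,189.496), returning to the start.

Shape 3 is a open polyline drawn with `<polyline>`. Its stroke #ff8800 means score at S530, F1578. After flipping Y the toolpath is (38.014,84.141) → (99.552,42.078) → (25.991,153.990) → (136.909,149.743).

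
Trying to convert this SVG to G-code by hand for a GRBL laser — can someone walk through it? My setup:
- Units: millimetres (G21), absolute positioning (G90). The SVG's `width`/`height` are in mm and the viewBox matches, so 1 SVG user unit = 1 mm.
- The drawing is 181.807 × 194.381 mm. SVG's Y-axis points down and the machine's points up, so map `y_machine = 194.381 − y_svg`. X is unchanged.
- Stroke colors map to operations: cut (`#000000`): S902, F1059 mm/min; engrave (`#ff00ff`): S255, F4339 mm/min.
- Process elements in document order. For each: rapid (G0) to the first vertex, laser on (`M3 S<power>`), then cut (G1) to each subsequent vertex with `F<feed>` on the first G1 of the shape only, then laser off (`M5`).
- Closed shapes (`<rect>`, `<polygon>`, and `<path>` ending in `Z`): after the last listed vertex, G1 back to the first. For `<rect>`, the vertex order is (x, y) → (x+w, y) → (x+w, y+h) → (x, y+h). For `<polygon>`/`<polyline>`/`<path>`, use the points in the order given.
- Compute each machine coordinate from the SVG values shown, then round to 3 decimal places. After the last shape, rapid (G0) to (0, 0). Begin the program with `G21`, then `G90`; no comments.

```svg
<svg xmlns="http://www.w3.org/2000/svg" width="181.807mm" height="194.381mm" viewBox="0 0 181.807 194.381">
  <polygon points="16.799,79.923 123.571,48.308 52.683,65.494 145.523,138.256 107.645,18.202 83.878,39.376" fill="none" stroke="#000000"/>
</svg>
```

G21
G90
G0 X16.799 Y114.458
M3 S902
G1 X123.571 Y146.073 F1059
G1 X52.683 Y128.887
G1 X145.523 Y56.125
G1 X107.645 Y176.179
G1 X83.878 Y155.005
G1 X16.799 Y114.458
M5
G0 X0.000 Y0.000

1 u = 1 mm; y_m = 194.381 − y.

[1] `<polygon>` closed polygon, #000000→cut S902 F1059: (16.799,114.458) → (123.571,146.073) → (52.683,128.887) → (145.523,56.125) → (107.645,176.179) → (83.878,155.005) → (16.799,114.458) (closed)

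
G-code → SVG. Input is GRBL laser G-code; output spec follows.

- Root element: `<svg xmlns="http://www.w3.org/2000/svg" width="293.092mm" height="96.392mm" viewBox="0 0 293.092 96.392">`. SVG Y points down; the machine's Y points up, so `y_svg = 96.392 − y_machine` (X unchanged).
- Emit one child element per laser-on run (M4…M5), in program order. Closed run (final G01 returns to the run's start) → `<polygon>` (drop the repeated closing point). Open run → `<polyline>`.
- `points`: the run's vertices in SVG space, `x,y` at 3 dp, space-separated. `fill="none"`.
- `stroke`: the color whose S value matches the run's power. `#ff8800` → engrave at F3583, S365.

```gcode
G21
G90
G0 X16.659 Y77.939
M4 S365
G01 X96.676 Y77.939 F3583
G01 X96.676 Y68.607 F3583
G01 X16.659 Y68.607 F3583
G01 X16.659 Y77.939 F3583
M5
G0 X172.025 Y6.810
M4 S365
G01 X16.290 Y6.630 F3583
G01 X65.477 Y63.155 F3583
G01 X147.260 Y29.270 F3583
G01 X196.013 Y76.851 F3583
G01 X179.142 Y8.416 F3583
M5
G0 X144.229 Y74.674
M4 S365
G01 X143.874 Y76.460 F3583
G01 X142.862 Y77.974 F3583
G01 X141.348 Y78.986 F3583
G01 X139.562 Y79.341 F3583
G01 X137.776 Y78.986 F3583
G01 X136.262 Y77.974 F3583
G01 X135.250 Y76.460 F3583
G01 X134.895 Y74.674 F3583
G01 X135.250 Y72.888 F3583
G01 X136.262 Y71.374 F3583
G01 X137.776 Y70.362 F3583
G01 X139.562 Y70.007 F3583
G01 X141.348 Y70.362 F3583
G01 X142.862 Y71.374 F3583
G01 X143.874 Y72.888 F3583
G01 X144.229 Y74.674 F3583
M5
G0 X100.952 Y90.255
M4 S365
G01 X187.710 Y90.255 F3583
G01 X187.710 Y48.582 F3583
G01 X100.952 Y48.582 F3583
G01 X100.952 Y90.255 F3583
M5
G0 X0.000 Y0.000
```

<svg xmlns="http://www.w3.org/2000/svg" width="293.092mm" height="96.392mm" viewBox="0 0 293.092 96.392">
  <polygon points="16.659,18.453 96.676,18.453 96.676,27.785 16.659,27.785" fill="none" stroke="#ff8800"/>
  <polyline points="172.025,89.582 16.290,89.762 65.477,33.237 147.260,67.122 196.013,19.541 179.142,87.976" fill="none" stroke="#ff8800"/>
  <polygon points="144.229,21.718 143.874,19.932 142.862,18.418 141.348,17.406 139.562,17.051 137.776,17.406 136.262,18.418 135.250,19.932 134.895,21.718 135.250,23.504 136.262,25.018 137.776,26.030 139.562,26.385 141.348,26.030 142.862,25.018 143.874,23.504" fill="none" stroke="#ff8800"/>
  <polygon points="100.952,6.137 187.710,6.137 187.710,47.810 100.952,47.810" fill="none" stroke="#ff8800"/>
</svg>

Each laser-on run becomes one SVG element. Flip Y back into SVG space with y_svg = 96.392 − y_machine. Every run uses S365, so all elements get stroke `#ff8800` (engrave).

Run 1: The run returns to its start, so emit a `<polygon>` with points (Y-flipped): 16.659,18.453 96.676,18.453 96.676,27.785 16.659,27.785.

Run 2: The run is open, so emit a `<polyline>` with points (Y-flipped): 172.025,89.582 16.290,89.762 65.477,33.237 147.260,67.122 196.013,19.541 179.142,87.976.

Run 3: The run returns to its start, so emit a `<polygon>` with points (Y-flipped): 144.229,21.718 143.874,19.932 142.862,18.418 141.348,17.406 139.562,17.051 137.776,17.406 136.262,18.418 135.250,19.932 134.895,21.718 135.250,23.504 136.262,25.018 137.776,26.030 139.562,26.385 141.348,26.030 142.862,25.018 143.874,23.504.

Run 4: The run returns to its start, so emit a `<polygon>` with points (Y-flipped): 100.952,6.137 187.710,6.137 187.710,47.810 100.952,47.810.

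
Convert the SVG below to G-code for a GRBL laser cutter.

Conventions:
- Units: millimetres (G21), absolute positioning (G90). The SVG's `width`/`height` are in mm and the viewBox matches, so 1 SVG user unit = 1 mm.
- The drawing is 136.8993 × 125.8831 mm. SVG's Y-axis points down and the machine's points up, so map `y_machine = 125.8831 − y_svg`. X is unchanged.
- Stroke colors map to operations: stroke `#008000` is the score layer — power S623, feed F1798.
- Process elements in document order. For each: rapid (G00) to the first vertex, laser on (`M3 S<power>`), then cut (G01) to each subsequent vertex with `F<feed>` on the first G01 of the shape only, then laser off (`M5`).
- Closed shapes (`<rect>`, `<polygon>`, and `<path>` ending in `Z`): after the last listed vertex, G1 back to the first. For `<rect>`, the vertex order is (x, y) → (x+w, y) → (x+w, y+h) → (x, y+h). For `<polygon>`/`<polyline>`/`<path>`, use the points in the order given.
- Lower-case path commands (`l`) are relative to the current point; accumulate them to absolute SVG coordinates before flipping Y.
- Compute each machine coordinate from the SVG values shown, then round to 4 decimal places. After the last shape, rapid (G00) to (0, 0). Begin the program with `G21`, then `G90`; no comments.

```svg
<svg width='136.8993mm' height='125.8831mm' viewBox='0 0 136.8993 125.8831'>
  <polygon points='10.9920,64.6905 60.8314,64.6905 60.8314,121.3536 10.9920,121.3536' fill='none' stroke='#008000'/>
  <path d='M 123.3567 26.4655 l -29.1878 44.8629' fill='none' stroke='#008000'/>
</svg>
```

1 u = 1 mm; y_m = 125.8831 − y.

[1] `<polygon>` rectangle, #008000→score S623 F1798: (10.9920,61.1926) → (60.8314,61.1926) → (60.8314,4.5295) → (10.9920,4.5295) → (10.9920,61.1926) (closed)

[2] `<path>` line segment, #008000→score S623 F1798: (123.3567,99.4176) → (94.1689,54.5547)

G21
G90
G00 X10.9920 Y61.1926
M3 S623
G01 X60.8314 Y61.1926 F1798
G01 X60.8314 Y4.5295
G01 X10.9920 Y4.5295
G01 X10.9920 Y61.1926
M5
G00 X123.3567 Y99.4176
M3 S623
G01 X94.1689 Y54.5547 F1798
M5
G00 X0.0000 Y0.0000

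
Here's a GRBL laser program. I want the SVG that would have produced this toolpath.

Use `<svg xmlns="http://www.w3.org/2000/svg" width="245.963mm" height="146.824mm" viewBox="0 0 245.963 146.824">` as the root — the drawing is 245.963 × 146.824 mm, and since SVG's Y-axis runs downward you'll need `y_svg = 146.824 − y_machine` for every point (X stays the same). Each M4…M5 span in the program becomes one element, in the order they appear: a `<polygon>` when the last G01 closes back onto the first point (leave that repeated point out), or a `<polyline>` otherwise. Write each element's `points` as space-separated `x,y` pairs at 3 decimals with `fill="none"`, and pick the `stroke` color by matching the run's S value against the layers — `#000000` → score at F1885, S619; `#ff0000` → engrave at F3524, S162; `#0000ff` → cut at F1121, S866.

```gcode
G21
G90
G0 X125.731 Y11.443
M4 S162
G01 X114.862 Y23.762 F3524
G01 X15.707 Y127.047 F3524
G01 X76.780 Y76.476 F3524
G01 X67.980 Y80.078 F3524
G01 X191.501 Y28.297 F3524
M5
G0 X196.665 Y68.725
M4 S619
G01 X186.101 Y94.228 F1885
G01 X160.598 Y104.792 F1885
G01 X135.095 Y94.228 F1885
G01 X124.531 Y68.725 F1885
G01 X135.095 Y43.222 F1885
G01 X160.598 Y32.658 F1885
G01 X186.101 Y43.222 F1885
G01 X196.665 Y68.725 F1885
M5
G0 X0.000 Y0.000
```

<svg xmlns="http://www.w3.org/2000/svg" width="245.963mm" height="146.824mm" viewBox="0 0 245.963 146.824">
  <polyline points="125.731,135.381 114.862,123.062 15.707,19.777 76.780,70.348 67.980,66.746 191.501,118.527" fill="none" stroke="#ff0000"/>
  <polygon points="196.665,78.099 186.101,52.596 160.598,42.032 135.095,52.596 124.531,78.099 135.095,103.602 160.598,114.166 186.101,103.602" fill="none" stroke="#000000"/>
</svg>

y_svg = 146.824 − y_m.

[1] S162→`#ff0000` (engrave); open run; points: 125.731,135.381 114.862,123.062 15.707,19.777 76.780,70.348 67.980,66.746 191.501,118.527

[2] S619→`#000000` (score); closed run; points: 196.665,78.099 186.101,52.596 160.598,42.032 135.095,52.596 124.531,78.099 135.095,103.602 160.598,114.166 186.101,103.602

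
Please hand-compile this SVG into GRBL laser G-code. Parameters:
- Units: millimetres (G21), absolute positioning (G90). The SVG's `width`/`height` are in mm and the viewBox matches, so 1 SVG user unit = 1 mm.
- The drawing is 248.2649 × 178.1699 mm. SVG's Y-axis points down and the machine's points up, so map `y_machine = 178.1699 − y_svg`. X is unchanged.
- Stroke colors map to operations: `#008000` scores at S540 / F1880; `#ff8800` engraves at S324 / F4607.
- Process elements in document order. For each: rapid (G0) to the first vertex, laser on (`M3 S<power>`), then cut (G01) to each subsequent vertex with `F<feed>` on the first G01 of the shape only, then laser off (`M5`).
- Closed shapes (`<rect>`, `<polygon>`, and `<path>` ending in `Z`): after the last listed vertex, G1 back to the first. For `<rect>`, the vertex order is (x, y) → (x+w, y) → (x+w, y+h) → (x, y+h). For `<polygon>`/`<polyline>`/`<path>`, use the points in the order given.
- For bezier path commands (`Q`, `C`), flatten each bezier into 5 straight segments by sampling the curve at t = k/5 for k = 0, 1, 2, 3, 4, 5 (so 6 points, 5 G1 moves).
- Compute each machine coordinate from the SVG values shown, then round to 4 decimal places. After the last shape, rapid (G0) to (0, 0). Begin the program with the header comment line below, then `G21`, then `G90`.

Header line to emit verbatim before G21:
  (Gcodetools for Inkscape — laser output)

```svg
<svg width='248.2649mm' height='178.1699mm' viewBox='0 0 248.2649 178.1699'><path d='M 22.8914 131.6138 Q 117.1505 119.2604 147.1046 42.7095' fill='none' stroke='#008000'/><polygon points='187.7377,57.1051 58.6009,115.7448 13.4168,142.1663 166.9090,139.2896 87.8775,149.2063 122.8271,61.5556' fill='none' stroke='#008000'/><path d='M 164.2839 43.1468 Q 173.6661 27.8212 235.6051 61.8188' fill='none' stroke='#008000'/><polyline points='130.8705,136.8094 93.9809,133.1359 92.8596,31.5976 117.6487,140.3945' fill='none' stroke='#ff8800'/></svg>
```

1 u = 1 mm; y_m = 178.1699 − y.

[1] `<path>` quadratic bezier, #008000→score S540 F1880: (22.8914,46.5561) → (58.0228,54.0654) → (88.0099,66.7104) → (112.8525,84.4913) → (132.5508,107.4079) → (147.1046,135.4604)

[2] `<polygon>` closed polygon, #008000→score S540 F1880: (187.7377,121.0648) → (58.6009,62.4251) → (13.4168,36.0036) → (166.9090,38.8803) → (87.8775,28.9636) → (122.8271,116.6143) → (187.7377,121.0648) (closed)

[3] `<path>` quadratic bezier, #008000→score S540 F1880: (164.2839,135.0231) → (170.1391,139.1804) → (180.1987,139.3919) → (194.4630,135.6575) → (212.9318,127.9772) → (235.6051,116.3511)

[4] `<polyline>` open polyline, #ff8800→engrave S324 F4607: (130.8705,41.3605) → (93.9809,45.0340) → (92.8596,146.5723) → (117.6487,37.7754)

(Gcodetools for Inkscape — laser output)
G21
G90
G0 X22.8914 Y46.5561
M3 S540
G01 X58.0228 Y54.0654 F1880
G01 X88.0099 Y66.7104
G01 X112.8525 Y84.4913
G01 X132.5508 Y107.4079
G01 X147.1046 Y135.4604
M5
G0 X187.7377 Y121.0648
M3 S540
G01 X58.6009 Y62.4251 F1880
G01 X13.4168 Y36.0036
G01 X166.9090 Y38.8803
G01 X87.8775 Y28.9636
G01 X122.8271 Y116.6143
G01 X187.7377 Y121.0648
M5
G0 X164.2839 Y135.0231
M3 S540
G01 X170.1391 Y139.1804 F1880
G01 X180.1987 Y139.3919
G01 X194.4630 Y135.6575
G01 X212.9318 Y127.9772
G01 X235.6051 Y116.3511
M5
G0 X130.8705 Y41.3605
M3 S324
G01 X93.9809 Y45.0340 F4607
G01 X92.8596 Y146.5723
G01 X117.6487 Y37.7754
M5
G0 X0.0000 Y0.0000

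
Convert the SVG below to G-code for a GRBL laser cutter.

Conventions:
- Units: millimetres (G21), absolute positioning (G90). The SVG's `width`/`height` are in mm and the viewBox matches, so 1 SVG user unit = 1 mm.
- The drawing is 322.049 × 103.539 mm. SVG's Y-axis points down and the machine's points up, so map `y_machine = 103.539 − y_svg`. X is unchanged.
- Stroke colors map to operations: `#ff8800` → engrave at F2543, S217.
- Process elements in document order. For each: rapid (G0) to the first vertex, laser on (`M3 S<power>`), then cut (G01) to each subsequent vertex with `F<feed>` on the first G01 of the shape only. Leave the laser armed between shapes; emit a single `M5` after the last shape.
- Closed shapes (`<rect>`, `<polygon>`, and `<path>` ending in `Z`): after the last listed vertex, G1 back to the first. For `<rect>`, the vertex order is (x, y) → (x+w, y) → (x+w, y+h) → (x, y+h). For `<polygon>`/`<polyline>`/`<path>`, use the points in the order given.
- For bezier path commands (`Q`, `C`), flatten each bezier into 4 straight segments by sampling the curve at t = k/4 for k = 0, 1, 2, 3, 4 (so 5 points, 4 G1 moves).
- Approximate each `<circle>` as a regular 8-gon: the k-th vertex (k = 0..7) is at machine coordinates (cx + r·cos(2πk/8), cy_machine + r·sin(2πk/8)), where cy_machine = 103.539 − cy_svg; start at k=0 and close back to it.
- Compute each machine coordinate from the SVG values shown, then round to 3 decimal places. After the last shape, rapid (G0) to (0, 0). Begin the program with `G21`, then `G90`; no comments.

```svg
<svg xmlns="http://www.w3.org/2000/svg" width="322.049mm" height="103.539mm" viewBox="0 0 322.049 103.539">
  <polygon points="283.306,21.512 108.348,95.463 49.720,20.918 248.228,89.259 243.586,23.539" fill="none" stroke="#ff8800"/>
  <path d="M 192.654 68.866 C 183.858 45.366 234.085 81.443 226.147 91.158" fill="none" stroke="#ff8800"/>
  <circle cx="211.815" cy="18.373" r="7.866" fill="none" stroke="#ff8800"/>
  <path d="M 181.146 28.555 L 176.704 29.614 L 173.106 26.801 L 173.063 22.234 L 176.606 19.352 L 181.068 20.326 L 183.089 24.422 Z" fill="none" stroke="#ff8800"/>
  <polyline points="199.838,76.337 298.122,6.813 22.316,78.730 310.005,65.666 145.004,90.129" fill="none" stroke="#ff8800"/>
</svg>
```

G21
G90
G0 X283.306 Y82.027
M3 S217
G01 X108.348 Y8.076 F2543
G01 X49.720 Y82.621
G01 X248.228 Y14.280
G01 X243.586 Y80.000
G01 X283.306 Y82.027
G0 X192.654 Y34.673
M3 S217
G01 X195.293 Y42.470 F2543
G01 X209.079 Y35.983
G01 X223.026 Y23.267
G01 X226.147 Y12.381
G0 X219.681 Y85.166
M3 S217
G01 X217.377 Y90.728 F2543
G01 X211.815 Y93.032
G01 X206.253 Y90.728
G01 X203.949 Y85.166
G01 X206.253 Y79.604
G01 X211.815 Y77.300
G01 X217.377 Y79.604
G01 X219.681 Y85.166
G0 X181.146 Y74.984
M3 S217
G01 X176.704 Y73.925 F2543
G01 X173.106 Y76.738
G01 X173.063 Y81.305
G01 X176.606 Y84.187
G01 X181.068 Y83.213
G01 X183.089 Y79.117
G01 X181.146 Y74.984
G0 X199.838 Y27.202
M3 S217
G01 X298.122 Y96.726 F2543
G01 X22.316 Y24.809
G01 X310.005 Y37.873
G01 X145.004 Y13.410
M5
G0 X0.000 Y0.000

viewBox `0 0 322.049 103.539` with mm width/height → 1 unit = 1 mm. Flip: y_m = 103.539 − y_svg.

**Shape 1** — `<polygon>` closed polygon, stroke `#ff8800` → engrave (S217, F2543). Machine vertices: (283.306,82.027) → (108.348,8.076) → (49.720,82.621) → (248.228,14.280) → (243.586,80.000) → (283.306,82.027). Closed: final G1 returns to the first vertex.

**Shape 2** — `<path>` cubic bezier, stroke `#ff8800` → engrave (S217, F2543). Control points (SVG): P0=(192.654,68.866), P1=(183.858,45.366), P2=(234.085,81.443), P3=(226.147,91.158); sampled at t=k/4. Machine vertices: (192.654,34.673) → (195.293,42.470) → (209.079,35.983) → (223.026,23.267) → (226.147,12.381). Open path.

**Shape 3** — `<circle>` circle, stroke `#ff8800` → engrave (S217, F2543). Machine vertices: (219.681,85.166) → (217.377,90.728) → (211.815,93.032) → (206.253,90.728) → (203.949,85.166) → (206.253,79.604) → (211.815,77.300) → (217.377,79.604) → (219.681,85.166). Closed: final G1 returns to the first vertex.

**Shape 4** — `<path>` regular polygon, stroke `#ff8800` → engrave (S217, F2543). Machine vertices: (181.146,74.984) → (176.704,73.925) → (173.106,76.738) → (173.063,81.305) → (176.606,84.187) → (181.068,83.213) → (183.089,79.117) → (181.146,74.984). Closed: final G1 returns to the first vertex.

**Shape 5** — `<polyline>` open polyline, stroke `#ff8800` → engrave (S217, F2543). Machine vertices: (199.838,27.202) → (298.122,96.726) → (22.316,24.809) → (310.005,37.873) → (145.004,13.410). Open path.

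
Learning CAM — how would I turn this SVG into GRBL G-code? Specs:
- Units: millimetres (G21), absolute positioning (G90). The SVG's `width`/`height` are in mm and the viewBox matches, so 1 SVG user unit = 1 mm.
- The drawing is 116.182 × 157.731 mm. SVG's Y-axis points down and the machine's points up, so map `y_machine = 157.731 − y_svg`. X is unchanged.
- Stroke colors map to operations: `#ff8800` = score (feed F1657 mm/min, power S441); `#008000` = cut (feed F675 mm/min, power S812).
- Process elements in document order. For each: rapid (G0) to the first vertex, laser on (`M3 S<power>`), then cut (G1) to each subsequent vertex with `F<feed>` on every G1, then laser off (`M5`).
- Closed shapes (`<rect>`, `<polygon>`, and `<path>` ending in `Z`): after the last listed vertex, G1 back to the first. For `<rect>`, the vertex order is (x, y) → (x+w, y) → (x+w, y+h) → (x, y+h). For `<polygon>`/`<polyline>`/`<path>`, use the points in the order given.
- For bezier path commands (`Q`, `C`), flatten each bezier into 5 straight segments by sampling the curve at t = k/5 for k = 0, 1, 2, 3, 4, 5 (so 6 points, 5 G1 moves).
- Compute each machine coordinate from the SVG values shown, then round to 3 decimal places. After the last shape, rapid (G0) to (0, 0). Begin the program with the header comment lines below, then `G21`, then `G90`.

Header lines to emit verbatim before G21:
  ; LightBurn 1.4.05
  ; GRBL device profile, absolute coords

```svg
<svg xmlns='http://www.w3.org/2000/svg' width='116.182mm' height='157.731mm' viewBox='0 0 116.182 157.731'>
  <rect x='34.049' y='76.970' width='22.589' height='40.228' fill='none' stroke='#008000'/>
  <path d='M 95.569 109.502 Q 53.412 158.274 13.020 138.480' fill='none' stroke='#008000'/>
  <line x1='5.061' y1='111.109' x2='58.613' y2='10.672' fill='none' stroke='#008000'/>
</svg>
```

; LightBurn 1.4.05
; GRBL device profile, absolute coords
G21
G90
G0 X34.049 Y80.761
M3 S812
G1 X56.638 Y80.761 F675
G1 X56.638 Y40.533 F675
G1 X34.049 Y40.533 F675
G1 X34.049 Y80.761 F675
M5
G0 X95.569 Y48.229
M3 S812
G1 X78.777 Y31.463 F675
G1 X62.126 Y20.182 F675
G1 X45.616 Y14.386 F675
G1 X29.247 Y14.076 F675
G1 X13.020 Y19.251 F675
M5
G0 X5.061 Y46.622
M3 S812
G1 X58.613 Y147.059 F675
M5
G0 X0.000 Y0.000

Since the viewBox matches the mm dimensions, user units are millimetres directly. The only transform is the Y-flip y_m = 157.731 − y_svg.

Shape 1 is a rectangle drawn with `<rect>`. Its stroke #008000 means cut at S812, F675. After flipping Y the toolpath is (34.049,80.761) → (56.638,80.761) → (56.638,40.533) → (34.049,40.533) → (34.049,80.761), returning to the start.

Shape 2 is a quadratic bezier drawn with `<path>`. Its stroke #008000 means cut at S812, F675. After flipping Y the toolpath is (95.569,48.229) → (78.777,31.463) → (62.126,20.182) → (45.616,14.386) → (29.247,14.076) → (13.020,19.251).

Shape 3 is a line segment drawn with `<line>`. Its stroke #008000 means cut at S812, F675. After flipping Y the toolpath is (5.061,46.622) → (58.613,147.059).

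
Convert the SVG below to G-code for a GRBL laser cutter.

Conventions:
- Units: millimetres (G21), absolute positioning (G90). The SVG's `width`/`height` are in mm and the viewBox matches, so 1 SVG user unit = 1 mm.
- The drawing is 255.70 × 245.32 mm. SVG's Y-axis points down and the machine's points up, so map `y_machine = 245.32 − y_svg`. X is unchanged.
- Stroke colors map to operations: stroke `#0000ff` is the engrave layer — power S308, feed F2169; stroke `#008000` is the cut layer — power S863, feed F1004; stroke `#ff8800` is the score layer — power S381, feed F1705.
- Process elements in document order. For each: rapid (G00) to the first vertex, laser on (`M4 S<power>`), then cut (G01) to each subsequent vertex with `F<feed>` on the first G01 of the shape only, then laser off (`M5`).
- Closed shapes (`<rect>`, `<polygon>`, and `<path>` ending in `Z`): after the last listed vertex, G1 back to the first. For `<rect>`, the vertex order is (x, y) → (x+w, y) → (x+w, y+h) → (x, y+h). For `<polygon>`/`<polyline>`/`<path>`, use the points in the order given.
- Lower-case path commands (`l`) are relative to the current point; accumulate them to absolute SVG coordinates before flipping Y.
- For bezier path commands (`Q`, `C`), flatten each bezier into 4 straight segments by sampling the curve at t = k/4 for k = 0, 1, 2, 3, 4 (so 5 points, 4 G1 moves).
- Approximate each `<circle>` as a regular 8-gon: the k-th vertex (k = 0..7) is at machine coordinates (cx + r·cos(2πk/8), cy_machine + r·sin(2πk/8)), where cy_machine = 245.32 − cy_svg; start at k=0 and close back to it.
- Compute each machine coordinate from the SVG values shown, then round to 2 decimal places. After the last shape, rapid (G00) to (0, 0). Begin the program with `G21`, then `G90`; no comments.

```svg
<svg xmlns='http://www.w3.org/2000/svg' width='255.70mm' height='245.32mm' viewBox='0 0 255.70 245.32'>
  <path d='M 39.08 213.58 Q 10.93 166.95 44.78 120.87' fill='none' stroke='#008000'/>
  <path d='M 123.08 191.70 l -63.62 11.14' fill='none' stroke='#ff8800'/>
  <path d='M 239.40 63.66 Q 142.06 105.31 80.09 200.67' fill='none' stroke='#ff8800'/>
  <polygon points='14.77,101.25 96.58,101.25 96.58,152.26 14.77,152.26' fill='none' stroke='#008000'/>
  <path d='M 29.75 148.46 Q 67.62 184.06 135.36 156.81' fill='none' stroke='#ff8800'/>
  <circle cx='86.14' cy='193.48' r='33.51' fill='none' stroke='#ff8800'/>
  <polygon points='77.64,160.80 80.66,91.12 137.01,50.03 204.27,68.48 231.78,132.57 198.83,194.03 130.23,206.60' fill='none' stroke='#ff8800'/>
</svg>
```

1 u = 1 mm; y_m = 245.32 − y.

[1] `<path>` quadratic bezier, #008000→cut S863 F1004: (39.08,31.74) → (28.88,55.02) → (26.43,78.23) → (31.73,101.38) → (44.78,124.45)

[2] `<path>` line segment, #ff8800→score S381 F1705: (123.08,53.62) → (59.46,42.48)

[3] `<path>` quadratic bezier, #ff8800→score S381 F1705: (239.40,181.66) → (192.94,157.48) → (150.90,126.58) → (113.29,88.97) → (80.09,44.65)

[4] `<polygon>` rectangle, #008000→cut S863 F1004: (14.77,144.07) → (96.58,144.07) → (96.58,93.06) → (14.77,93.06) → (14.77,144.07) (closed)

[5] `<path>` quadratic bezier, #ff8800→score S381 F1705: (29.75,96.86) → (50.55,82.99) → (75.09,76.97) → (103.36,78.81) → (135.36,88.51)

[6] `<circle>` circle, #ff8800→score S381 F1705: (119.65,51.84) → (109.84,75.54) → (86.14,85.35) → (62.44,75.54) → (52.63,51.84) → (62.44,28.14) → (86.14,18.33) → (109.84,28.14) → (119.65,51.84) (closed)

[7] `<polygon>` regular polygon, #ff8800→score S381 F1705: (77.64,84.52) → (80.66,154.20) → (137.01,195.29) → (204.27,176.84) → (231.78,112.75) → (198.83,51.29) → (130.23,38.72) → (77.64,84.52) (closed)

G21
G90
G00 X39.08 Y31.74
M4 S863
G01 X28.88 Y55.02 F1004
G01 X26.43 Y78.23
G01 X31.73 Y101.38
G01 X44.78 Y124.45
M5
G00 X123.08 Y53.62
M4 S381
G01 X59.46 Y42.48 F1705
M5
G00 X239.40 Y181.66
M4 S381
G01 X192.94 Y157.48 F1705
G01 X150.90 Y126.58
G01 X113.29 Y88.97
G01 X80.09 Y44.65
M5
G00 X14.77 Y144.07
M4 S863
G01 X96.58 Y144.07 F1004
G01 X96.58 Y93.06
G01 X14.77 Y93.06
G01 X14.77 Y144.07
M5
G00 X29.75 Y96.86
M4 S381
G01 X50.55 Y82.99 F1705
G01 X75.09 Y76.97
G01 X103.36 Y78.81
G01 X135.36 Y88.51
M5
G00 X119.65 Y51.84
M4 S381
G01 X109.84 Y75.54 F1705
G01 X86.14 Y85.35
G01 X62.44 Y75.54
G01 X52.63 Y51.84
G01 X62.44 Y28.14
G01 X86.14 Y18.33
G01 X109.84 Y28.14
G01 X119.65 Y51.84
M5
G00 X77.64 Y84.52
M4 S381
G01 X80.66 Y154.20 F1705
G01 X137.01 Y195.29
G01 X204.27 Y176.84
G01 X231.78 Y112.75
G01 X198.83 Y51.29
G01 X130.23 Y38.72
G01 X77.64 Y84.52
M5
G00 X0.00 Y0.00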